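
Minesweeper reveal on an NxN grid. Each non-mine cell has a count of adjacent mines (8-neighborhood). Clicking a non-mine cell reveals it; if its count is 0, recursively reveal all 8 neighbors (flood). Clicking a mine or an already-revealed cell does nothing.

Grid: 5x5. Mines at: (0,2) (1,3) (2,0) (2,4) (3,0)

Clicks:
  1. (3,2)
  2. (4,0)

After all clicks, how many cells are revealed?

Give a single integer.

Answer: 12

Derivation:
Click 1 (3,2) count=0: revealed 11 new [(2,1) (2,2) (2,3) (3,1) (3,2) (3,3) (3,4) (4,1) (4,2) (4,3) (4,4)] -> total=11
Click 2 (4,0) count=1: revealed 1 new [(4,0)] -> total=12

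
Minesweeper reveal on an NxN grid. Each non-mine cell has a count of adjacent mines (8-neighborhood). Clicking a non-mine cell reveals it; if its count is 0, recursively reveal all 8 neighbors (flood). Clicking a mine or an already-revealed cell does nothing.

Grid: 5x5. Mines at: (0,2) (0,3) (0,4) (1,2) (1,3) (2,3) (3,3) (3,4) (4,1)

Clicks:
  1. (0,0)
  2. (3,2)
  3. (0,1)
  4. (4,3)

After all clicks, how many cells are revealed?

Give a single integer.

Click 1 (0,0) count=0: revealed 8 new [(0,0) (0,1) (1,0) (1,1) (2,0) (2,1) (3,0) (3,1)] -> total=8
Click 2 (3,2) count=3: revealed 1 new [(3,2)] -> total=9
Click 3 (0,1) count=2: revealed 0 new [(none)] -> total=9
Click 4 (4,3) count=2: revealed 1 new [(4,3)] -> total=10

Answer: 10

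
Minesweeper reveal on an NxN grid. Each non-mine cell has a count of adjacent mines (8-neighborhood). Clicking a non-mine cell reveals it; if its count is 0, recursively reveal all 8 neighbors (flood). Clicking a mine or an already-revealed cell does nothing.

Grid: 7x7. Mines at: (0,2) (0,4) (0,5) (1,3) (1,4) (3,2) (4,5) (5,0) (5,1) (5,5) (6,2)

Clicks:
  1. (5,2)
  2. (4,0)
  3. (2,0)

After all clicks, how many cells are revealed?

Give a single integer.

Click 1 (5,2) count=2: revealed 1 new [(5,2)] -> total=1
Click 2 (4,0) count=2: revealed 1 new [(4,0)] -> total=2
Click 3 (2,0) count=0: revealed 9 new [(0,0) (0,1) (1,0) (1,1) (2,0) (2,1) (3,0) (3,1) (4,1)] -> total=11

Answer: 11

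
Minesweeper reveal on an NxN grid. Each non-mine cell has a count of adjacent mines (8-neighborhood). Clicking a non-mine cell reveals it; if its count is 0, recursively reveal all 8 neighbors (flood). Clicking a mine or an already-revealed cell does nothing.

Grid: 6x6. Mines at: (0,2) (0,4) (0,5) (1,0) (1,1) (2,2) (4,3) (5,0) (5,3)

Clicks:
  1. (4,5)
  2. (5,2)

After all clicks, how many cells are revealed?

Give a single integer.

Answer: 14

Derivation:
Click 1 (4,5) count=0: revealed 13 new [(1,3) (1,4) (1,5) (2,3) (2,4) (2,5) (3,3) (3,4) (3,5) (4,4) (4,5) (5,4) (5,5)] -> total=13
Click 2 (5,2) count=2: revealed 1 new [(5,2)] -> total=14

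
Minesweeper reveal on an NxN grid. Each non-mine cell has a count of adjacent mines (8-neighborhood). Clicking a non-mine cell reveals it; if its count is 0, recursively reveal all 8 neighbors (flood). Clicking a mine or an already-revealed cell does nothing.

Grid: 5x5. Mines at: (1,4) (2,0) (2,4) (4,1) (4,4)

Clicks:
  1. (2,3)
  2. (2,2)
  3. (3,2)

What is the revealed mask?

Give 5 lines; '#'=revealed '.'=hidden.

Answer: ####.
####.
.###.
.###.
.....

Derivation:
Click 1 (2,3) count=2: revealed 1 new [(2,3)] -> total=1
Click 2 (2,2) count=0: revealed 13 new [(0,0) (0,1) (0,2) (0,3) (1,0) (1,1) (1,2) (1,3) (2,1) (2,2) (3,1) (3,2) (3,3)] -> total=14
Click 3 (3,2) count=1: revealed 0 new [(none)] -> total=14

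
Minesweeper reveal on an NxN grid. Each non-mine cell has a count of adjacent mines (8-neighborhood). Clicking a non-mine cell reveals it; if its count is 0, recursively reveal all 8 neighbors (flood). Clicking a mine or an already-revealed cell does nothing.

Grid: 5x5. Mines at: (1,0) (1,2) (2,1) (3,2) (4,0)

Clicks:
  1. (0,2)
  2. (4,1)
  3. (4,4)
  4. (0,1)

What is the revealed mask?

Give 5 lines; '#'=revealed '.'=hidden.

Click 1 (0,2) count=1: revealed 1 new [(0,2)] -> total=1
Click 2 (4,1) count=2: revealed 1 new [(4,1)] -> total=2
Click 3 (4,4) count=0: revealed 10 new [(0,3) (0,4) (1,3) (1,4) (2,3) (2,4) (3,3) (3,4) (4,3) (4,4)] -> total=12
Click 4 (0,1) count=2: revealed 1 new [(0,1)] -> total=13

Answer: .####
...##
...##
...##
.#.##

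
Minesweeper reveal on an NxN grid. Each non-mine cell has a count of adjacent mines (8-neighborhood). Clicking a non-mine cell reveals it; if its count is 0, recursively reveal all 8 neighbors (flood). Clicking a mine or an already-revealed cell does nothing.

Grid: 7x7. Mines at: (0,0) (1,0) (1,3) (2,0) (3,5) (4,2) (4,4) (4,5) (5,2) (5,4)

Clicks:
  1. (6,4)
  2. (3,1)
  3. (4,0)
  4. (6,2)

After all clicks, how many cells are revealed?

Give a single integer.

Answer: 10

Derivation:
Click 1 (6,4) count=1: revealed 1 new [(6,4)] -> total=1
Click 2 (3,1) count=2: revealed 1 new [(3,1)] -> total=2
Click 3 (4,0) count=0: revealed 7 new [(3,0) (4,0) (4,1) (5,0) (5,1) (6,0) (6,1)] -> total=9
Click 4 (6,2) count=1: revealed 1 new [(6,2)] -> total=10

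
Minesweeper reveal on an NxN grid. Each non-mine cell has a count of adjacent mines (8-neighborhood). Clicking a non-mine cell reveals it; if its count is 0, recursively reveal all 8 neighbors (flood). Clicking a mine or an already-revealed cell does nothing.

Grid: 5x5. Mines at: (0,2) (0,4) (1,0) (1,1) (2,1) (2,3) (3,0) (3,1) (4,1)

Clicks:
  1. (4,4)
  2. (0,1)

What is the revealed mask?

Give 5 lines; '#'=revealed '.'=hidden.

Click 1 (4,4) count=0: revealed 6 new [(3,2) (3,3) (3,4) (4,2) (4,3) (4,4)] -> total=6
Click 2 (0,1) count=3: revealed 1 new [(0,1)] -> total=7

Answer: .#...
.....
.....
..###
..###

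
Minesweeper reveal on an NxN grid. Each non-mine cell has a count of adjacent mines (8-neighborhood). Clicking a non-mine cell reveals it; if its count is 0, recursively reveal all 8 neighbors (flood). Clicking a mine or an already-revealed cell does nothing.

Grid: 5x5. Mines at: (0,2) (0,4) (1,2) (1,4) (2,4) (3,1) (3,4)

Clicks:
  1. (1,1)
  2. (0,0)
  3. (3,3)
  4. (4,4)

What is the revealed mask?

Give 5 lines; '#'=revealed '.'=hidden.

Answer: ##...
##...
##...
...#.
....#

Derivation:
Click 1 (1,1) count=2: revealed 1 new [(1,1)] -> total=1
Click 2 (0,0) count=0: revealed 5 new [(0,0) (0,1) (1,0) (2,0) (2,1)] -> total=6
Click 3 (3,3) count=2: revealed 1 new [(3,3)] -> total=7
Click 4 (4,4) count=1: revealed 1 new [(4,4)] -> total=8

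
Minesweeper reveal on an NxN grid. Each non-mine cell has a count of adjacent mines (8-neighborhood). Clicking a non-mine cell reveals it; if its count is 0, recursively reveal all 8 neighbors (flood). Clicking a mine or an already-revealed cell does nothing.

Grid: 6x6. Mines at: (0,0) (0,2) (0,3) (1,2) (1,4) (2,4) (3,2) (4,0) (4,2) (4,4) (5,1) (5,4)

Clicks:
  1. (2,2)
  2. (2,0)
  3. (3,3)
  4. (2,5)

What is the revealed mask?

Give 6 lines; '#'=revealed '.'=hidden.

Click 1 (2,2) count=2: revealed 1 new [(2,2)] -> total=1
Click 2 (2,0) count=0: revealed 6 new [(1,0) (1,1) (2,0) (2,1) (3,0) (3,1)] -> total=7
Click 3 (3,3) count=4: revealed 1 new [(3,3)] -> total=8
Click 4 (2,5) count=2: revealed 1 new [(2,5)] -> total=9

Answer: ......
##....
###..#
##.#..
......
......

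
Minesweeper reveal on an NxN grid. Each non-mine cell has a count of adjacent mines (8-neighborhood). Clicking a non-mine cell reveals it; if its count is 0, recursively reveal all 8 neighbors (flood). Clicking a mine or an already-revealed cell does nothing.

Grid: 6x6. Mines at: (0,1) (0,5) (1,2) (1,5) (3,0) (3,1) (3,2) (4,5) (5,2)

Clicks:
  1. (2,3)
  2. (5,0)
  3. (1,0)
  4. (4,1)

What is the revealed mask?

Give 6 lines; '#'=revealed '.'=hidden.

Click 1 (2,3) count=2: revealed 1 new [(2,3)] -> total=1
Click 2 (5,0) count=0: revealed 4 new [(4,0) (4,1) (5,0) (5,1)] -> total=5
Click 3 (1,0) count=1: revealed 1 new [(1,0)] -> total=6
Click 4 (4,1) count=4: revealed 0 new [(none)] -> total=6

Answer: ......
#.....
...#..
......
##....
##....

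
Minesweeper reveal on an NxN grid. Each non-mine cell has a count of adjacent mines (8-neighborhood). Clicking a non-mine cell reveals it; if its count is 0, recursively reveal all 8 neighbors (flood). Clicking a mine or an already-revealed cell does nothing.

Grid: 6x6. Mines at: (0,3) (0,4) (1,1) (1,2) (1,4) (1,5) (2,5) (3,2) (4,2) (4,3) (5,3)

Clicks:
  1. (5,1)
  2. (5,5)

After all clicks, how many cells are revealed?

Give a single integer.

Answer: 7

Derivation:
Click 1 (5,1) count=1: revealed 1 new [(5,1)] -> total=1
Click 2 (5,5) count=0: revealed 6 new [(3,4) (3,5) (4,4) (4,5) (5,4) (5,5)] -> total=7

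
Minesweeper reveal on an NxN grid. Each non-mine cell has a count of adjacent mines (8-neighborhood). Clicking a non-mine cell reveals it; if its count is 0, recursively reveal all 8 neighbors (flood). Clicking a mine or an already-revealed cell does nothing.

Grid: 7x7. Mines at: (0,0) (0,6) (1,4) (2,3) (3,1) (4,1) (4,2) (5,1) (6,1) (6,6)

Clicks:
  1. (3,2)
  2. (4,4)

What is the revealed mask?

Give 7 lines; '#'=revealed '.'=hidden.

Click 1 (3,2) count=4: revealed 1 new [(3,2)] -> total=1
Click 2 (4,4) count=0: revealed 22 new [(1,5) (1,6) (2,4) (2,5) (2,6) (3,3) (3,4) (3,5) (3,6) (4,3) (4,4) (4,5) (4,6) (5,2) (5,3) (5,4) (5,5) (5,6) (6,2) (6,3) (6,4) (6,5)] -> total=23

Answer: .......
.....##
....###
..#####
...####
..#####
..####.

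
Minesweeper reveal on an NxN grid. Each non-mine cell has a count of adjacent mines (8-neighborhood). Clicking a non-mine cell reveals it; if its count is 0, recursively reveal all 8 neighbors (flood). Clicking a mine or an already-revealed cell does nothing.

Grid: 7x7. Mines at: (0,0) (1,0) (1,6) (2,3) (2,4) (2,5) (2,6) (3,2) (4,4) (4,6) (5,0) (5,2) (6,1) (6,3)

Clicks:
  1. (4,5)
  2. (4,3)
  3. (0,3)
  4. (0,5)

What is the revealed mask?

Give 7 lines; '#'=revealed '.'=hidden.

Answer: .#####.
.#####.
.......
.......
...#.#.
.......
.......

Derivation:
Click 1 (4,5) count=2: revealed 1 new [(4,5)] -> total=1
Click 2 (4,3) count=3: revealed 1 new [(4,3)] -> total=2
Click 3 (0,3) count=0: revealed 10 new [(0,1) (0,2) (0,3) (0,4) (0,5) (1,1) (1,2) (1,3) (1,4) (1,5)] -> total=12
Click 4 (0,5) count=1: revealed 0 new [(none)] -> total=12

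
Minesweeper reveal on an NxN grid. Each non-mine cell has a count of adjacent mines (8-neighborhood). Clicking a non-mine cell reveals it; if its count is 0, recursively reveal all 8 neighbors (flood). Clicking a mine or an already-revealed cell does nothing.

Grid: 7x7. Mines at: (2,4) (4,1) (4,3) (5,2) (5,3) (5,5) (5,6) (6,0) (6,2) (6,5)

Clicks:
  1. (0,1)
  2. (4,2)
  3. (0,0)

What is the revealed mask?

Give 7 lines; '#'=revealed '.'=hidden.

Answer: #######
#######
####.##
####.##
..#..##
.......
.......

Derivation:
Click 1 (0,1) count=0: revealed 28 new [(0,0) (0,1) (0,2) (0,3) (0,4) (0,5) (0,6) (1,0) (1,1) (1,2) (1,3) (1,4) (1,5) (1,6) (2,0) (2,1) (2,2) (2,3) (2,5) (2,6) (3,0) (3,1) (3,2) (3,3) (3,5) (3,6) (4,5) (4,6)] -> total=28
Click 2 (4,2) count=4: revealed 1 new [(4,2)] -> total=29
Click 3 (0,0) count=0: revealed 0 new [(none)] -> total=29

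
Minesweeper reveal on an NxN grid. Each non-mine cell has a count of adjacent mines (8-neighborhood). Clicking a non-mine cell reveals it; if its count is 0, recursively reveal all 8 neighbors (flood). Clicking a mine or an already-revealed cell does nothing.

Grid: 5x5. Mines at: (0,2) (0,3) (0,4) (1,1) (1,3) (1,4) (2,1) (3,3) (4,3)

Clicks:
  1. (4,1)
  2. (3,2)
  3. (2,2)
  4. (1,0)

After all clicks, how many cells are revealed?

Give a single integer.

Answer: 8

Derivation:
Click 1 (4,1) count=0: revealed 6 new [(3,0) (3,1) (3,2) (4,0) (4,1) (4,2)] -> total=6
Click 2 (3,2) count=3: revealed 0 new [(none)] -> total=6
Click 3 (2,2) count=4: revealed 1 new [(2,2)] -> total=7
Click 4 (1,0) count=2: revealed 1 new [(1,0)] -> total=8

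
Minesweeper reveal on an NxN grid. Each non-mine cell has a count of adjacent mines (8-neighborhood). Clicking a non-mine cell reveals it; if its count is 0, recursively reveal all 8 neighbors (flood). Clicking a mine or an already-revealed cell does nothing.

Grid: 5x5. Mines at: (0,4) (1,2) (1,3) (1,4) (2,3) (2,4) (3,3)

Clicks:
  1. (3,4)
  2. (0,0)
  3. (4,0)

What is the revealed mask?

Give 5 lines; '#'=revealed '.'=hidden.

Click 1 (3,4) count=3: revealed 1 new [(3,4)] -> total=1
Click 2 (0,0) count=0: revealed 13 new [(0,0) (0,1) (1,0) (1,1) (2,0) (2,1) (2,2) (3,0) (3,1) (3,2) (4,0) (4,1) (4,2)] -> total=14
Click 3 (4,0) count=0: revealed 0 new [(none)] -> total=14

Answer: ##...
##...
###..
###.#
###..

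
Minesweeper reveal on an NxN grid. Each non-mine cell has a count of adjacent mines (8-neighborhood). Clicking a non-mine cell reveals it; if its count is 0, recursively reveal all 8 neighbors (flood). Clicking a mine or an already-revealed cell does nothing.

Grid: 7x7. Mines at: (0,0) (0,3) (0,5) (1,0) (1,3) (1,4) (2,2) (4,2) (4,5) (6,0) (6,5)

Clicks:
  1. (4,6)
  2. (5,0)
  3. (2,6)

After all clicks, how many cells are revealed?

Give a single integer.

Click 1 (4,6) count=1: revealed 1 new [(4,6)] -> total=1
Click 2 (5,0) count=1: revealed 1 new [(5,0)] -> total=2
Click 3 (2,6) count=0: revealed 6 new [(1,5) (1,6) (2,5) (2,6) (3,5) (3,6)] -> total=8

Answer: 8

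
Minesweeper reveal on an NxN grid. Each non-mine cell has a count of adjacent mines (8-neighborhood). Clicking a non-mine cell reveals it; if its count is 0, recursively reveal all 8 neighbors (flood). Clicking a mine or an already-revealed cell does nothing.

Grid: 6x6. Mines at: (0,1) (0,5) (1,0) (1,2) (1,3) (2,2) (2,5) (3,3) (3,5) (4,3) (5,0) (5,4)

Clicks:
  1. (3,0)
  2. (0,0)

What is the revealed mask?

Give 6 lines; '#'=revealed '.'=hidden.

Click 1 (3,0) count=0: revealed 6 new [(2,0) (2,1) (3,0) (3,1) (4,0) (4,1)] -> total=6
Click 2 (0,0) count=2: revealed 1 new [(0,0)] -> total=7

Answer: #.....
......
##....
##....
##....
......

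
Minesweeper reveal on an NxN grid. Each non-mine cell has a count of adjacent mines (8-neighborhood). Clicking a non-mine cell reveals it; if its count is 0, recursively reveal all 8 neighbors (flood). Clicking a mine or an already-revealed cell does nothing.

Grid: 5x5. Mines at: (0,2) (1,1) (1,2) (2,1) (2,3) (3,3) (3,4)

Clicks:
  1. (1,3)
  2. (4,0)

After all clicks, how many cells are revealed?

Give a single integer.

Click 1 (1,3) count=3: revealed 1 new [(1,3)] -> total=1
Click 2 (4,0) count=0: revealed 6 new [(3,0) (3,1) (3,2) (4,0) (4,1) (4,2)] -> total=7

Answer: 7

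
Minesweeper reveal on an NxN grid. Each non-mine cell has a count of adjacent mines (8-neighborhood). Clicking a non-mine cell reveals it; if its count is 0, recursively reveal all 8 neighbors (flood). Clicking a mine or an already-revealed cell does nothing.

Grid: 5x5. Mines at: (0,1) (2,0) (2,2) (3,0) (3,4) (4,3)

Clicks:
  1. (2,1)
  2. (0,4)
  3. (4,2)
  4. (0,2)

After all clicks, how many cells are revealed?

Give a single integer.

Click 1 (2,1) count=3: revealed 1 new [(2,1)] -> total=1
Click 2 (0,4) count=0: revealed 8 new [(0,2) (0,3) (0,4) (1,2) (1,3) (1,4) (2,3) (2,4)] -> total=9
Click 3 (4,2) count=1: revealed 1 new [(4,2)] -> total=10
Click 4 (0,2) count=1: revealed 0 new [(none)] -> total=10

Answer: 10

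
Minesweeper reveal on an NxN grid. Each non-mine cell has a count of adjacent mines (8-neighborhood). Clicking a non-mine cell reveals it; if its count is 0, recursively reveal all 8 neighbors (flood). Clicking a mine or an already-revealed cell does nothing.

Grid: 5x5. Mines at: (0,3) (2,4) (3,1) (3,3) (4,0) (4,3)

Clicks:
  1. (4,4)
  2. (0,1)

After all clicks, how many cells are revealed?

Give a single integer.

Click 1 (4,4) count=2: revealed 1 new [(4,4)] -> total=1
Click 2 (0,1) count=0: revealed 9 new [(0,0) (0,1) (0,2) (1,0) (1,1) (1,2) (2,0) (2,1) (2,2)] -> total=10

Answer: 10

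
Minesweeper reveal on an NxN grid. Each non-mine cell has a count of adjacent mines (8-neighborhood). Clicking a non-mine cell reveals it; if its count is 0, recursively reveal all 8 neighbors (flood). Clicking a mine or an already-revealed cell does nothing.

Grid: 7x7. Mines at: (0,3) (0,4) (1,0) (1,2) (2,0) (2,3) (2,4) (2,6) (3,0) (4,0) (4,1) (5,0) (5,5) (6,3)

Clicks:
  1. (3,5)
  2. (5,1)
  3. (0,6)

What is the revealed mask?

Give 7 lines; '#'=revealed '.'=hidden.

Answer: .....##
.....##
.......
.....#.
.......
.#.....
.......

Derivation:
Click 1 (3,5) count=2: revealed 1 new [(3,5)] -> total=1
Click 2 (5,1) count=3: revealed 1 new [(5,1)] -> total=2
Click 3 (0,6) count=0: revealed 4 new [(0,5) (0,6) (1,5) (1,6)] -> total=6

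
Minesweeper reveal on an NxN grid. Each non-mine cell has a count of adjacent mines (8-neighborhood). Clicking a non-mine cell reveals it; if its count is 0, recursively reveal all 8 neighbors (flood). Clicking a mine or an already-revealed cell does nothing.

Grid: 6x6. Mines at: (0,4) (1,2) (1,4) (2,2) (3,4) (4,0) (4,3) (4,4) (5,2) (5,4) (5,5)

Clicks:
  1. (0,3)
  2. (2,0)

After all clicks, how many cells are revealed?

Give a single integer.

Answer: 9

Derivation:
Click 1 (0,3) count=3: revealed 1 new [(0,3)] -> total=1
Click 2 (2,0) count=0: revealed 8 new [(0,0) (0,1) (1,0) (1,1) (2,0) (2,1) (3,0) (3,1)] -> total=9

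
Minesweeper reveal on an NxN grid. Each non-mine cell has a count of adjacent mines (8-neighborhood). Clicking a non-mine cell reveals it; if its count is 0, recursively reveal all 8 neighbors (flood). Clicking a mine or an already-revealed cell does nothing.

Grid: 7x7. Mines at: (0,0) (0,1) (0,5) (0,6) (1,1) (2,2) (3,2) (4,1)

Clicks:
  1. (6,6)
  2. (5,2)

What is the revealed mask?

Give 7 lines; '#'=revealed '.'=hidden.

Answer: .......
...####
...####
...####
..#####
#######
#######

Derivation:
Click 1 (6,6) count=0: revealed 31 new [(1,3) (1,4) (1,5) (1,6) (2,3) (2,4) (2,5) (2,6) (3,3) (3,4) (3,5) (3,6) (4,2) (4,3) (4,4) (4,5) (4,6) (5,0) (5,1) (5,2) (5,3) (5,4) (5,5) (5,6) (6,0) (6,1) (6,2) (6,3) (6,4) (6,5) (6,6)] -> total=31
Click 2 (5,2) count=1: revealed 0 new [(none)] -> total=31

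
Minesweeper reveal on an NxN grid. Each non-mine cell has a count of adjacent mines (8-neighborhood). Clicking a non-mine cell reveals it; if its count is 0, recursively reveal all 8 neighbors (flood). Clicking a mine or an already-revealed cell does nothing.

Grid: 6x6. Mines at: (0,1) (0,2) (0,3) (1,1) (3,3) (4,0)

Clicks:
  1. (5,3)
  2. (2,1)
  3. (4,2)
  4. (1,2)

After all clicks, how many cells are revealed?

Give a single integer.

Click 1 (5,3) count=0: revealed 18 new [(0,4) (0,5) (1,4) (1,5) (2,4) (2,5) (3,4) (3,5) (4,1) (4,2) (4,3) (4,4) (4,5) (5,1) (5,2) (5,3) (5,4) (5,5)] -> total=18
Click 2 (2,1) count=1: revealed 1 new [(2,1)] -> total=19
Click 3 (4,2) count=1: revealed 0 new [(none)] -> total=19
Click 4 (1,2) count=4: revealed 1 new [(1,2)] -> total=20

Answer: 20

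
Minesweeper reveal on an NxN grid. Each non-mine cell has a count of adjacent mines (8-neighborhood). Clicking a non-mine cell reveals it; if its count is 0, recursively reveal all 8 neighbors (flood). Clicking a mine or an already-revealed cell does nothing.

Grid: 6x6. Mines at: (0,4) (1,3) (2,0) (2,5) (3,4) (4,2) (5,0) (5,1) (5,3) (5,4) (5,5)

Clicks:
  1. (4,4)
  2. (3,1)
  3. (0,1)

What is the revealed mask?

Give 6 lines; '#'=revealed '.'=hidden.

Answer: ###...
###...
......
.#....
....#.
......

Derivation:
Click 1 (4,4) count=4: revealed 1 new [(4,4)] -> total=1
Click 2 (3,1) count=2: revealed 1 new [(3,1)] -> total=2
Click 3 (0,1) count=0: revealed 6 new [(0,0) (0,1) (0,2) (1,0) (1,1) (1,2)] -> total=8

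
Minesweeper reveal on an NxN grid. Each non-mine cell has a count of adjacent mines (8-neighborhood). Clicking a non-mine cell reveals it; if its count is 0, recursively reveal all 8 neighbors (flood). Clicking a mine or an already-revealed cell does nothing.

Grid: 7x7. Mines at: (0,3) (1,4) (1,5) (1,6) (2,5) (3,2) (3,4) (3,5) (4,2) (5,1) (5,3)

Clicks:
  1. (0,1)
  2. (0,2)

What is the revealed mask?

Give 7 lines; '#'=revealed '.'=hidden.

Click 1 (0,1) count=0: revealed 13 new [(0,0) (0,1) (0,2) (1,0) (1,1) (1,2) (2,0) (2,1) (2,2) (3,0) (3,1) (4,0) (4,1)] -> total=13
Click 2 (0,2) count=1: revealed 0 new [(none)] -> total=13

Answer: ###....
###....
###....
##.....
##.....
.......
.......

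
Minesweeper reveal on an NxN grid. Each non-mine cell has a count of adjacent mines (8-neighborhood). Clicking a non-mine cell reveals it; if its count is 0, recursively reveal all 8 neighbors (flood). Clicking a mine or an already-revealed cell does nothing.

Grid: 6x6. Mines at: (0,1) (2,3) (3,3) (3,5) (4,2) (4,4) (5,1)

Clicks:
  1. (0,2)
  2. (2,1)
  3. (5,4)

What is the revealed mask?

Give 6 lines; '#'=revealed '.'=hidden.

Answer: ..#...
###...
###...
###...
##....
....#.

Derivation:
Click 1 (0,2) count=1: revealed 1 new [(0,2)] -> total=1
Click 2 (2,1) count=0: revealed 11 new [(1,0) (1,1) (1,2) (2,0) (2,1) (2,2) (3,0) (3,1) (3,2) (4,0) (4,1)] -> total=12
Click 3 (5,4) count=1: revealed 1 new [(5,4)] -> total=13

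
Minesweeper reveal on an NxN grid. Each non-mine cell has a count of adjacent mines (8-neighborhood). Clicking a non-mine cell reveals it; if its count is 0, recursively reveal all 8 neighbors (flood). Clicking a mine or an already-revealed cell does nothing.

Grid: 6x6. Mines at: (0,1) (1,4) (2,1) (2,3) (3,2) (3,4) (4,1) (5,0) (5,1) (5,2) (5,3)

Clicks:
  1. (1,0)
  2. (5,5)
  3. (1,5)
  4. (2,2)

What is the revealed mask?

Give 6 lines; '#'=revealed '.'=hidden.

Click 1 (1,0) count=2: revealed 1 new [(1,0)] -> total=1
Click 2 (5,5) count=0: revealed 4 new [(4,4) (4,5) (5,4) (5,5)] -> total=5
Click 3 (1,5) count=1: revealed 1 new [(1,5)] -> total=6
Click 4 (2,2) count=3: revealed 1 new [(2,2)] -> total=7

Answer: ......
#....#
..#...
......
....##
....##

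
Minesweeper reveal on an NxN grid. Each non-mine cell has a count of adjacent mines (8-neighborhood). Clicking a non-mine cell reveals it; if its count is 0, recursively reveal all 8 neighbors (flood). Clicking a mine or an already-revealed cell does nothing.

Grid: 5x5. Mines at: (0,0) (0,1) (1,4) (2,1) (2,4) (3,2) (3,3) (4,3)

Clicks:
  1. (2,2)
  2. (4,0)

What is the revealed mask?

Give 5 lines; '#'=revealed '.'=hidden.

Click 1 (2,2) count=3: revealed 1 new [(2,2)] -> total=1
Click 2 (4,0) count=0: revealed 4 new [(3,0) (3,1) (4,0) (4,1)] -> total=5

Answer: .....
.....
..#..
##...
##...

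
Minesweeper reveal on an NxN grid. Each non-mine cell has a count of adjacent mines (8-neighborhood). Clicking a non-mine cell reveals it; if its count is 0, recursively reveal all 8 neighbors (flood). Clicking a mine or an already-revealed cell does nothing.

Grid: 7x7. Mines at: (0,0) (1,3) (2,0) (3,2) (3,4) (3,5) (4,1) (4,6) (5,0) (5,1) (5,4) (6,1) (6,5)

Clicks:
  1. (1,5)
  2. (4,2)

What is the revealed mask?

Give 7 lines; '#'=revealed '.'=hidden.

Click 1 (1,5) count=0: revealed 9 new [(0,4) (0,5) (0,6) (1,4) (1,5) (1,6) (2,4) (2,5) (2,6)] -> total=9
Click 2 (4,2) count=3: revealed 1 new [(4,2)] -> total=10

Answer: ....###
....###
....###
.......
..#....
.......
.......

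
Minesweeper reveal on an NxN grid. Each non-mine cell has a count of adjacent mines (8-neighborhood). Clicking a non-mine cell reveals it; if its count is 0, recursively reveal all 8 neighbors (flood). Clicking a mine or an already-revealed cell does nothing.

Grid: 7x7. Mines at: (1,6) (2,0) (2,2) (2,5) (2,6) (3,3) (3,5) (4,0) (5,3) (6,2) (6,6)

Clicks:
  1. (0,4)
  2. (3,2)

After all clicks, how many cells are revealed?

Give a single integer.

Answer: 13

Derivation:
Click 1 (0,4) count=0: revealed 12 new [(0,0) (0,1) (0,2) (0,3) (0,4) (0,5) (1,0) (1,1) (1,2) (1,3) (1,4) (1,5)] -> total=12
Click 2 (3,2) count=2: revealed 1 new [(3,2)] -> total=13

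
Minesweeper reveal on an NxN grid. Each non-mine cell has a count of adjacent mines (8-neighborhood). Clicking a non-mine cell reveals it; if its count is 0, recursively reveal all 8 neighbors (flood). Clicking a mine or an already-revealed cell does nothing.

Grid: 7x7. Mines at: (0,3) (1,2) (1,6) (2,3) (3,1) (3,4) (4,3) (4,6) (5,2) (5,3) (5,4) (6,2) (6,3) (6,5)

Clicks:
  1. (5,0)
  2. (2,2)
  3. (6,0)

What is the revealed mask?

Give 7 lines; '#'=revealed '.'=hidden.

Click 1 (5,0) count=0: revealed 6 new [(4,0) (4,1) (5,0) (5,1) (6,0) (6,1)] -> total=6
Click 2 (2,2) count=3: revealed 1 new [(2,2)] -> total=7
Click 3 (6,0) count=0: revealed 0 new [(none)] -> total=7

Answer: .......
.......
..#....
.......
##.....
##.....
##.....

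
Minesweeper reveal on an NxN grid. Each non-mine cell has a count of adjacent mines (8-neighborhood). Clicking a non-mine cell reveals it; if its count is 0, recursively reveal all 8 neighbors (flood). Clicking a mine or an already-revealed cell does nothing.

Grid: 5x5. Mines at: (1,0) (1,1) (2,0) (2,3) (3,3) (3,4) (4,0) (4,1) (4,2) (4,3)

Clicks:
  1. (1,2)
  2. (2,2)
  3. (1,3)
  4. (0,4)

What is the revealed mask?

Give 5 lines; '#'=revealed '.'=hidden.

Answer: ..###
..###
..#..
.....
.....

Derivation:
Click 1 (1,2) count=2: revealed 1 new [(1,2)] -> total=1
Click 2 (2,2) count=3: revealed 1 new [(2,2)] -> total=2
Click 3 (1,3) count=1: revealed 1 new [(1,3)] -> total=3
Click 4 (0,4) count=0: revealed 4 new [(0,2) (0,3) (0,4) (1,4)] -> total=7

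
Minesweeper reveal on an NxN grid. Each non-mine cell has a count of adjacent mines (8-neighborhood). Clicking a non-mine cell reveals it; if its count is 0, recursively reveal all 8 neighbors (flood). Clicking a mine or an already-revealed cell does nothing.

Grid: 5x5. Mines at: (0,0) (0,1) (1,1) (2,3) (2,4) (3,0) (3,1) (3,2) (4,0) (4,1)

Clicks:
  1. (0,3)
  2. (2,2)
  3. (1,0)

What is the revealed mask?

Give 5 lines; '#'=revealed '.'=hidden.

Answer: ..###
#.###
..#..
.....
.....

Derivation:
Click 1 (0,3) count=0: revealed 6 new [(0,2) (0,3) (0,4) (1,2) (1,3) (1,4)] -> total=6
Click 2 (2,2) count=4: revealed 1 new [(2,2)] -> total=7
Click 3 (1,0) count=3: revealed 1 new [(1,0)] -> total=8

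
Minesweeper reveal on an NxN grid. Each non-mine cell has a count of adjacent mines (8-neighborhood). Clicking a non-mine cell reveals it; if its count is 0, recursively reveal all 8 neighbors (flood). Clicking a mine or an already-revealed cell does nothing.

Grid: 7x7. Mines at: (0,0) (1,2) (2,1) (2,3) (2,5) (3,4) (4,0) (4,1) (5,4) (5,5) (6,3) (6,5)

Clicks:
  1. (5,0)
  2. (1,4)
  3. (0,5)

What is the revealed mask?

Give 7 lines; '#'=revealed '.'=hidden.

Click 1 (5,0) count=2: revealed 1 new [(5,0)] -> total=1
Click 2 (1,4) count=2: revealed 1 new [(1,4)] -> total=2
Click 3 (0,5) count=0: revealed 7 new [(0,3) (0,4) (0,5) (0,6) (1,3) (1,5) (1,6)] -> total=9

Answer: ...####
...####
.......
.......
.......
#......
.......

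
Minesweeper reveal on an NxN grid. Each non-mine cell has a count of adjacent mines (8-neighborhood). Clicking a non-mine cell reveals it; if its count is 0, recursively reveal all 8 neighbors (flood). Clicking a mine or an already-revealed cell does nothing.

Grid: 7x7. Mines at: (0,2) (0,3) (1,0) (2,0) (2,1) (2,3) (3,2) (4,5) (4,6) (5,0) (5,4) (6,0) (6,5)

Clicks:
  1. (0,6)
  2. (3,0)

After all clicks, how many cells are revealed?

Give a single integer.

Answer: 13

Derivation:
Click 1 (0,6) count=0: revealed 12 new [(0,4) (0,5) (0,6) (1,4) (1,5) (1,6) (2,4) (2,5) (2,6) (3,4) (3,5) (3,6)] -> total=12
Click 2 (3,0) count=2: revealed 1 new [(3,0)] -> total=13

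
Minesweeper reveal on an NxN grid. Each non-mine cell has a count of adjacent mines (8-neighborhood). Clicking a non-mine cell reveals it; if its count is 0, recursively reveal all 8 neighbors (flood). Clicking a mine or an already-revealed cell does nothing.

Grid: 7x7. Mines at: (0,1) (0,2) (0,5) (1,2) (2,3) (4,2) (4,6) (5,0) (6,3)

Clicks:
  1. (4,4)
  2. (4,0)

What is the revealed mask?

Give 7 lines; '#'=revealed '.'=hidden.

Answer: .......
.......
.......
...###.
#..###.
...###.
.......

Derivation:
Click 1 (4,4) count=0: revealed 9 new [(3,3) (3,4) (3,5) (4,3) (4,4) (4,5) (5,3) (5,4) (5,5)] -> total=9
Click 2 (4,0) count=1: revealed 1 new [(4,0)] -> total=10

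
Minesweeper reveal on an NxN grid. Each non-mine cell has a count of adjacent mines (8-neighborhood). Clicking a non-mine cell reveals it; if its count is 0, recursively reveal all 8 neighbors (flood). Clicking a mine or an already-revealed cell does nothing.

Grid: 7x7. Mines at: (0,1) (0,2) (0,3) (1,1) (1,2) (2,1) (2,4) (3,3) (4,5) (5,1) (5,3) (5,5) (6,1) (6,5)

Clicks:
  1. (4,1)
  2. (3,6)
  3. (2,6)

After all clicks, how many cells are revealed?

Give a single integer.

Answer: 11

Derivation:
Click 1 (4,1) count=1: revealed 1 new [(4,1)] -> total=1
Click 2 (3,6) count=1: revealed 1 new [(3,6)] -> total=2
Click 3 (2,6) count=0: revealed 9 new [(0,4) (0,5) (0,6) (1,4) (1,5) (1,6) (2,5) (2,6) (3,5)] -> total=11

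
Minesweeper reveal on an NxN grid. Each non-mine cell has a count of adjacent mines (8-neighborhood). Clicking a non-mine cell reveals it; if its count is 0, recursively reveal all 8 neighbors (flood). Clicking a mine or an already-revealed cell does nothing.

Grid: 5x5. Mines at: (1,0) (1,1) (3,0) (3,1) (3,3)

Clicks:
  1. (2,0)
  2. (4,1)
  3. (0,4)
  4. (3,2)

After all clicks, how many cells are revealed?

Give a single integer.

Click 1 (2,0) count=4: revealed 1 new [(2,0)] -> total=1
Click 2 (4,1) count=2: revealed 1 new [(4,1)] -> total=2
Click 3 (0,4) count=0: revealed 9 new [(0,2) (0,3) (0,4) (1,2) (1,3) (1,4) (2,2) (2,3) (2,4)] -> total=11
Click 4 (3,2) count=2: revealed 1 new [(3,2)] -> total=12

Answer: 12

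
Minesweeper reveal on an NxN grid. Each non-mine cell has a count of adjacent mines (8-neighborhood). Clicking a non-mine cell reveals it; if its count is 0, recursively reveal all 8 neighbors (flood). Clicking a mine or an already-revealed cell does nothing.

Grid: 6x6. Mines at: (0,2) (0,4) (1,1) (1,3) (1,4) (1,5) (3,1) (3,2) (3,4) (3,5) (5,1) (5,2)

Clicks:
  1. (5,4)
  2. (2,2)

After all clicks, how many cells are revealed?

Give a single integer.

Click 1 (5,4) count=0: revealed 6 new [(4,3) (4,4) (4,5) (5,3) (5,4) (5,5)] -> total=6
Click 2 (2,2) count=4: revealed 1 new [(2,2)] -> total=7

Answer: 7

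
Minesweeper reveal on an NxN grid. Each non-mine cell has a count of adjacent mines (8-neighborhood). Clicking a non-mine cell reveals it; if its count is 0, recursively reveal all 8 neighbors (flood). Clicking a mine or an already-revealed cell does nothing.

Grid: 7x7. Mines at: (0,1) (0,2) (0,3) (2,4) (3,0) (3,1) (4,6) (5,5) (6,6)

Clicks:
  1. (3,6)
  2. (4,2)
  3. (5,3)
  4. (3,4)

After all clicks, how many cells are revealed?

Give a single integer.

Answer: 19

Derivation:
Click 1 (3,6) count=1: revealed 1 new [(3,6)] -> total=1
Click 2 (4,2) count=1: revealed 1 new [(4,2)] -> total=2
Click 3 (5,3) count=0: revealed 17 new [(3,2) (3,3) (3,4) (4,0) (4,1) (4,3) (4,4) (5,0) (5,1) (5,2) (5,3) (5,4) (6,0) (6,1) (6,2) (6,3) (6,4)] -> total=19
Click 4 (3,4) count=1: revealed 0 new [(none)] -> total=19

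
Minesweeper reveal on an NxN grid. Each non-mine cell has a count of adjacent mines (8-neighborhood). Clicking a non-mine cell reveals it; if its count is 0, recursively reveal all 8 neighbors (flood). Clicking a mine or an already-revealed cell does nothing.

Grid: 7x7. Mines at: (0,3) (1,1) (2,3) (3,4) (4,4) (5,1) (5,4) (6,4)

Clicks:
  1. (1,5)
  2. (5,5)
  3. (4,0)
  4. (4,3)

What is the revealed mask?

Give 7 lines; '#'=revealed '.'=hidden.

Click 1 (1,5) count=0: revealed 17 new [(0,4) (0,5) (0,6) (1,4) (1,5) (1,6) (2,4) (2,5) (2,6) (3,5) (3,6) (4,5) (4,6) (5,5) (5,6) (6,5) (6,6)] -> total=17
Click 2 (5,5) count=3: revealed 0 new [(none)] -> total=17
Click 3 (4,0) count=1: revealed 1 new [(4,0)] -> total=18
Click 4 (4,3) count=3: revealed 1 new [(4,3)] -> total=19

Answer: ....###
....###
....###
.....##
#..#.##
.....##
.....##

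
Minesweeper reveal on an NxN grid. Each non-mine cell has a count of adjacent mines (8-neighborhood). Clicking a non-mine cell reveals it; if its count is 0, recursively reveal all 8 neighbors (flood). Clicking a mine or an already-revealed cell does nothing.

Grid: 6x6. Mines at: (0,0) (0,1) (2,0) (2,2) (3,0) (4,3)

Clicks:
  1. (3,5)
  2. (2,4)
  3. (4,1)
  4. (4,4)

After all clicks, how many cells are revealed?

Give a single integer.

Click 1 (3,5) count=0: revealed 18 new [(0,2) (0,3) (0,4) (0,5) (1,2) (1,3) (1,4) (1,5) (2,3) (2,4) (2,5) (3,3) (3,4) (3,5) (4,4) (4,5) (5,4) (5,5)] -> total=18
Click 2 (2,4) count=0: revealed 0 new [(none)] -> total=18
Click 3 (4,1) count=1: revealed 1 new [(4,1)] -> total=19
Click 4 (4,4) count=1: revealed 0 new [(none)] -> total=19

Answer: 19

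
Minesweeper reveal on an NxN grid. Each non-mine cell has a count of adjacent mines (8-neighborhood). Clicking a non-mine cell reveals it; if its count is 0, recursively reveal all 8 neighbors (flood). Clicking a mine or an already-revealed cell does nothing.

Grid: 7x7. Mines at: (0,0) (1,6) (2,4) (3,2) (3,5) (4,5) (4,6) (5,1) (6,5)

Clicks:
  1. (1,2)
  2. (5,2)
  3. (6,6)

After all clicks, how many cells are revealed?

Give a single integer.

Answer: 15

Derivation:
Click 1 (1,2) count=0: revealed 13 new [(0,1) (0,2) (0,3) (0,4) (0,5) (1,1) (1,2) (1,3) (1,4) (1,5) (2,1) (2,2) (2,3)] -> total=13
Click 2 (5,2) count=1: revealed 1 new [(5,2)] -> total=14
Click 3 (6,6) count=1: revealed 1 new [(6,6)] -> total=15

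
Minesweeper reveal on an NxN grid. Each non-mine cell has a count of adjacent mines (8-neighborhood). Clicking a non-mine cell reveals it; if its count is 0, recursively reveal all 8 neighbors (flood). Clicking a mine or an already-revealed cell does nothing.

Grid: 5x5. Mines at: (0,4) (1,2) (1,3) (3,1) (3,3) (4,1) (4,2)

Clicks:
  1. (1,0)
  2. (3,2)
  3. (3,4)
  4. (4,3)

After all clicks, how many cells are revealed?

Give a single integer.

Answer: 9

Derivation:
Click 1 (1,0) count=0: revealed 6 new [(0,0) (0,1) (1,0) (1,1) (2,0) (2,1)] -> total=6
Click 2 (3,2) count=4: revealed 1 new [(3,2)] -> total=7
Click 3 (3,4) count=1: revealed 1 new [(3,4)] -> total=8
Click 4 (4,3) count=2: revealed 1 new [(4,3)] -> total=9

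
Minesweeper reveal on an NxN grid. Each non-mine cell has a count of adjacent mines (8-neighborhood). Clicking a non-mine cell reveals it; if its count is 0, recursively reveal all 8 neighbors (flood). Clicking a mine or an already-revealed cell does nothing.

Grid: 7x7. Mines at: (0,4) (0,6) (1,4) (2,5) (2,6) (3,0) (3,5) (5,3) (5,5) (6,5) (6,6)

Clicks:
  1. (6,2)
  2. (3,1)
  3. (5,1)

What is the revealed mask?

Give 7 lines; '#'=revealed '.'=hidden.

Answer: .......
.......
.......
.#.....
###....
###....
###....

Derivation:
Click 1 (6,2) count=1: revealed 1 new [(6,2)] -> total=1
Click 2 (3,1) count=1: revealed 1 new [(3,1)] -> total=2
Click 3 (5,1) count=0: revealed 8 new [(4,0) (4,1) (4,2) (5,0) (5,1) (5,2) (6,0) (6,1)] -> total=10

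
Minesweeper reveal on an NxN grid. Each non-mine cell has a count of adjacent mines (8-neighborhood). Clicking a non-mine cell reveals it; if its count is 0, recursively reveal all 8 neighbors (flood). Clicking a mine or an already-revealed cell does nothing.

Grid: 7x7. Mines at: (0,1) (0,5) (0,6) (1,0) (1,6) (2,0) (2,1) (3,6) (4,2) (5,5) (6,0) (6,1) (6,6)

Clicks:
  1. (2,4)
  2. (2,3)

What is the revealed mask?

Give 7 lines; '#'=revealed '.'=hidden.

Answer: ..###..
..####.
..####.
..####.
...###.
.......
.......

Derivation:
Click 1 (2,4) count=0: revealed 18 new [(0,2) (0,3) (0,4) (1,2) (1,3) (1,4) (1,5) (2,2) (2,3) (2,4) (2,5) (3,2) (3,3) (3,4) (3,5) (4,3) (4,4) (4,5)] -> total=18
Click 2 (2,3) count=0: revealed 0 new [(none)] -> total=18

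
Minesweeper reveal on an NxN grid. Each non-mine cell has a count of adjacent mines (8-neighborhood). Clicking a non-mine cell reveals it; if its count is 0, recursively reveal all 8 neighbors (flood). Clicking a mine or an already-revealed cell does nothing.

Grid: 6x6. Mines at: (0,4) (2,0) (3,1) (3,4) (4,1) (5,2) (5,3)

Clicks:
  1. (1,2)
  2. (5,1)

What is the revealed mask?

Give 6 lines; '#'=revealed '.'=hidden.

Click 1 (1,2) count=0: revealed 11 new [(0,0) (0,1) (0,2) (0,3) (1,0) (1,1) (1,2) (1,3) (2,1) (2,2) (2,3)] -> total=11
Click 2 (5,1) count=2: revealed 1 new [(5,1)] -> total=12

Answer: ####..
####..
.###..
......
......
.#....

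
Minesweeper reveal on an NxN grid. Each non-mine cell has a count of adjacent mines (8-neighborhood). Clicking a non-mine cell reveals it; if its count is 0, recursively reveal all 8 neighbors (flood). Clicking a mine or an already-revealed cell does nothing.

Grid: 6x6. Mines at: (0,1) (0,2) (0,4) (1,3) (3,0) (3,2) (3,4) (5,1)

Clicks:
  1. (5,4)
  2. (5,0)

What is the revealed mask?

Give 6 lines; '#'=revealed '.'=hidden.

Answer: ......
......
......
......
..####
#.####

Derivation:
Click 1 (5,4) count=0: revealed 8 new [(4,2) (4,3) (4,4) (4,5) (5,2) (5,3) (5,4) (5,5)] -> total=8
Click 2 (5,0) count=1: revealed 1 new [(5,0)] -> total=9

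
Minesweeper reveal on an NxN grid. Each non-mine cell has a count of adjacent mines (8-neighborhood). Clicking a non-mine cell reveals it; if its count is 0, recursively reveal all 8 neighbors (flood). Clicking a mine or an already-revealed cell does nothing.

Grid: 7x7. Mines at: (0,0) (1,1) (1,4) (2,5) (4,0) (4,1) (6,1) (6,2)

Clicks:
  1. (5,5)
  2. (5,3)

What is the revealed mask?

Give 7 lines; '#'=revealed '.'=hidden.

Answer: .......
.......
..###..
..#####
..#####
..#####
...####

Derivation:
Click 1 (5,5) count=0: revealed 22 new [(2,2) (2,3) (2,4) (3,2) (3,3) (3,4) (3,5) (3,6) (4,2) (4,3) (4,4) (4,5) (4,6) (5,2) (5,3) (5,4) (5,5) (5,6) (6,3) (6,4) (6,5) (6,6)] -> total=22
Click 2 (5,3) count=1: revealed 0 new [(none)] -> total=22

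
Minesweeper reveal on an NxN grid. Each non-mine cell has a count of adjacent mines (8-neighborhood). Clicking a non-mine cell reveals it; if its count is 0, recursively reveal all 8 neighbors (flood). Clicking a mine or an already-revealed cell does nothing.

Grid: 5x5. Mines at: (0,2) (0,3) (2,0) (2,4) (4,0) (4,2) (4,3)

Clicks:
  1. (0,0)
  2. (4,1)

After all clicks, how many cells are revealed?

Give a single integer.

Click 1 (0,0) count=0: revealed 4 new [(0,0) (0,1) (1,0) (1,1)] -> total=4
Click 2 (4,1) count=2: revealed 1 new [(4,1)] -> total=5

Answer: 5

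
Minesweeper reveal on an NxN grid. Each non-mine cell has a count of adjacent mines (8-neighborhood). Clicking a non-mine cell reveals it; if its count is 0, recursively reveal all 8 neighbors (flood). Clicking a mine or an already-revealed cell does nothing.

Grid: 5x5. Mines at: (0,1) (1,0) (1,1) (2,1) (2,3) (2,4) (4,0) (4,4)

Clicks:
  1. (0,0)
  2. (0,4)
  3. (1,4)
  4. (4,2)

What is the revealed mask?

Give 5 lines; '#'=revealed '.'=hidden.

Answer: #.###
..###
.....
.###.
.###.

Derivation:
Click 1 (0,0) count=3: revealed 1 new [(0,0)] -> total=1
Click 2 (0,4) count=0: revealed 6 new [(0,2) (0,3) (0,4) (1,2) (1,3) (1,4)] -> total=7
Click 3 (1,4) count=2: revealed 0 new [(none)] -> total=7
Click 4 (4,2) count=0: revealed 6 new [(3,1) (3,2) (3,3) (4,1) (4,2) (4,3)] -> total=13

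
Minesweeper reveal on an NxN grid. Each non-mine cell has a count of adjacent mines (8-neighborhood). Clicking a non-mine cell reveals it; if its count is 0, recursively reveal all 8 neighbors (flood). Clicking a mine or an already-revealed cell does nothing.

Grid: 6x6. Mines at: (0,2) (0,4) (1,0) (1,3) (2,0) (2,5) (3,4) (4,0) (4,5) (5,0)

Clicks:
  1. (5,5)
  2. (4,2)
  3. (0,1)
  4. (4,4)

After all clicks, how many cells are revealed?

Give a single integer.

Click 1 (5,5) count=1: revealed 1 new [(5,5)] -> total=1
Click 2 (4,2) count=0: revealed 14 new [(2,1) (2,2) (2,3) (3,1) (3,2) (3,3) (4,1) (4,2) (4,3) (4,4) (5,1) (5,2) (5,3) (5,4)] -> total=15
Click 3 (0,1) count=2: revealed 1 new [(0,1)] -> total=16
Click 4 (4,4) count=2: revealed 0 new [(none)] -> total=16

Answer: 16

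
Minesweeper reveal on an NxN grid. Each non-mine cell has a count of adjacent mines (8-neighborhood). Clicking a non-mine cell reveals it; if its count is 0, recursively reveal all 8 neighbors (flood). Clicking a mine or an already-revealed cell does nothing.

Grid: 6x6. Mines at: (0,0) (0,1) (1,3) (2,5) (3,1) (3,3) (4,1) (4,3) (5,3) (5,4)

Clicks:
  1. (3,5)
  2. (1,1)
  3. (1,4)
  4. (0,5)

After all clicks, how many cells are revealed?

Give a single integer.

Answer: 6

Derivation:
Click 1 (3,5) count=1: revealed 1 new [(3,5)] -> total=1
Click 2 (1,1) count=2: revealed 1 new [(1,1)] -> total=2
Click 3 (1,4) count=2: revealed 1 new [(1,4)] -> total=3
Click 4 (0,5) count=0: revealed 3 new [(0,4) (0,5) (1,5)] -> total=6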